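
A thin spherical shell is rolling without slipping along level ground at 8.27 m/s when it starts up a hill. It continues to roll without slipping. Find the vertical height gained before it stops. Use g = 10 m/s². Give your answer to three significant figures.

h ≈ 5.70 m

With I = (2/3)MR², the ratio k = I/(MR²) is 2/3.
The rolling condition ω = v/R makes the rotational term ½I(v/R)² = ½kMv², so KE_total = ½(1+k)Mv² = (5/6)Mv².
All of this converts to potential energy at the highest point: (5/6)Mv₀² = Mgh.
Thus h = (1+k)v₀²/(2g) = 1.667 × 8.27² / (2 × 10) ≈ 5.70 m.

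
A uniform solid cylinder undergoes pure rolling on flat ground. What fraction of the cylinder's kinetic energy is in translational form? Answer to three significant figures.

For this body I = (1/2)MR², i.e. k = I/(MR²) = 0.5.
With ω = v/R, KE_trans = ½Mv² and KE_rot = ½Iω² = ½kMv², so KE_total = ½(1+k)Mv².
The translational fraction is therefore 1/(1+k) = 1/1.5 ≈ 0.667.

fraction ≈ 0.667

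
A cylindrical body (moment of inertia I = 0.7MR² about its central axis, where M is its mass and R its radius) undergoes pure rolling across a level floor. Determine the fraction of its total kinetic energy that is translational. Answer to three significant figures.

fraction ≈ 0.588

The moment of inertia is 0.7MR², giving k ≡ I/(MR²) = 0.7.
Since ω = v/R, the translational part is ½Mv² and the rotational part is ½I(v/R)² = ½kMv²; the total is ½(1+k)Mv².
The translational fraction is therefore 1/(1+k) = 1/1.7 ≈ 0.588.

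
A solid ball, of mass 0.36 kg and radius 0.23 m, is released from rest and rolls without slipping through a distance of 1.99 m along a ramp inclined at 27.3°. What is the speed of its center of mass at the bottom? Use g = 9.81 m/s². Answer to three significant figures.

v ≈ 3.58 m/s

Here I = (2/5)MR², so the shape factor k = I/(MR²) = 0.4.
Pure rolling means v = ωR; then KE = ½Mv² + ½I(v/R)² = ½(1+k)Mv² = (7/10)Mv².
The vertical drop is h = L sinθ = 1.99 × sin27.3° = 0.9127 m.
Energy conservation: Mgh = (7/10)Mv², so v = √(2gh/(1+k)) = √(2 × 9.81 × 0.9127 / 1.4) ≈ 3.58 m/s.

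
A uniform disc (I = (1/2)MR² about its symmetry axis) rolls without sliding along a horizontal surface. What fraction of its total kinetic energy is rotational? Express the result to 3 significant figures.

fraction ≈ 0.333

Here I = (1/2)MR², so the shape factor k = I/(MR²) = 0.5.
Since ω = v/R, the translational part is ½Mv² and the rotational part is ½I(v/R)² = ½kMv²; the total is ½(1+k)Mv².
The rotational fraction is therefore k/(1+k) = 0.5/1.5 ≈ 0.333.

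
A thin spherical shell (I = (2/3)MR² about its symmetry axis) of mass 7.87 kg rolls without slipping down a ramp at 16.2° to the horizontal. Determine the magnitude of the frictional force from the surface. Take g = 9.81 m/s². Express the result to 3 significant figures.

f ≈ 8.62 N

With I = (2/3)MR², the ratio k = I/(MR²) is 2/3.
Newton's second law down the slope: Mg sinθ − f = Ma. The torque equation fR = Iα (with α = a/R) gives f = kMa.
Combining, a = g sinθ/(1+k) and f = kMa = kMg sinθ/(1+k).
f = (2/3) × 7.87 × 9.81 × sin16.2° / 1.667 ≈ 8.62 N.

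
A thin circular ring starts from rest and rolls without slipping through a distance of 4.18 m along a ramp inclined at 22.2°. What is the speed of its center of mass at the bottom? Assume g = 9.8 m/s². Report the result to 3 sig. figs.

v ≈ 3.93 m/s

For this body I = MR², i.e. k = I/(MR²) = 1.
The rolling condition ω = v/R makes the rotational term ½I(v/R)² = ½kMv², so KE_total = ½(1+k)Mv² = Mv².
The vertical drop is h = L sinθ = 4.18 × sin22.2° = 1.579 m.
Setting Mgh = Mv² gives v = √(2gh/(1+k)) = √(2·9.8·1.579/2) ≈ 3.93 m/s.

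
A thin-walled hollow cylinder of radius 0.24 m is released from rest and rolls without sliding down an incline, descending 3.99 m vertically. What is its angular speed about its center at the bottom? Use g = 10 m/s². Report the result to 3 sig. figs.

Here I = MR², so the shape factor k = I/(MR²) = 1.
Rolling without slipping gives ω = v/R, so the total kinetic energy is ½Mv² + ½Iω² = ½(1+k)Mv² = Mv².
Energy conservation Mgh = ½(1+k)Mv² gives v = √(2gh/(1+k)) = √(2 × 10 × 3.99 / 2) = 6.317 m/s.
The angular speed follows from ω = v/R = 6.317/0.24 ≈ 26.3 rad/s.

ω ≈ 26.3 rad/s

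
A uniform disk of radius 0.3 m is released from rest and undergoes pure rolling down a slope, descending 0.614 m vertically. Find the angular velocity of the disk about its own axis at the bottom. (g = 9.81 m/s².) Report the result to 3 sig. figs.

The moment of inertia is (1/2)MR², giving k ≡ I/(MR²) = 0.5.
Since it rolls without slipping, ω = v/R and KE = ½Mv² + ½Iω² = ½(1+k)Mv² = (3/4)Mv².
Energy conservation Mgh = ½(1+k)Mv² gives v = √(2gh/(1+k)) = √(2 × 9.81 × 0.614 / 1.5) = 2.834 m/s.
The angular speed follows from ω = v/R = 2.834/0.3 ≈ 9.45 rad/s.

ω ≈ 9.45 rad/s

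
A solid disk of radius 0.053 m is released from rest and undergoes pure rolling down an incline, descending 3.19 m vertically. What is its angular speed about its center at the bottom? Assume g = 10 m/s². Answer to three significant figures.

With I = (1/2)MR², the ratio k = I/(MR²) is 0.5.
Since it rolls without slipping, ω = v/R and KE = ½Mv² + ½Iω² = ½(1+k)Mv² = (3/4)Mv².
Energy conservation Mgh = ½(1+k)Mv² gives v = √(2gh/(1+k)) = √(2 × 10 × 3.19 / 1.5) = 6.522 m/s.
Then ω = v/R = 6.522 / 0.053 ≈ 123 rad/s.

ω ≈ 123 rad/s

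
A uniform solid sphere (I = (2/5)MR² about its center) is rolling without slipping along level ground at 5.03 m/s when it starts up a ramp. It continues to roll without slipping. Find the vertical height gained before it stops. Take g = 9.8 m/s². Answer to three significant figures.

With I = (2/5)MR², the ratio k = I/(MR²) is 0.4.
Since it rolls without slipping, ω = v/R and KE = ½Mv² + ½Iω² = ½(1+k)Mv² = (7/10)Mv².
At the top the kinetic energy is zero, so (7/10)Mv₀² = Mgh.
Thus h = (1+k)v₀²/(2g) = 1.4 × 5.03² / (2 × 9.8) ≈ 1.81 m.

h ≈ 1.81 m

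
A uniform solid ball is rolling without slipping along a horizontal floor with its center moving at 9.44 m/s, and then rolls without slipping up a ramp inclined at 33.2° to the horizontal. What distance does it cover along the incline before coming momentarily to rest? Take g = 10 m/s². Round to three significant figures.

d ≈ 11.4 m

The moment of inertia is (2/5)MR², giving k ≡ I/(MR²) = 0.4.
Since it rolls without slipping, ω = v/R and KE = ½Mv² + ½Iω² = ½(1+k)Mv² = (7/10)Mv².
Setting this equal to Mgh gives the vertical rise h = (1+k)v₀²/(2g) = 1.4×9.44²/(2×10) = 6.238 m.
Along the incline, d = h/sinθ = 6.238/sin33.2° ≈ 11.4 m.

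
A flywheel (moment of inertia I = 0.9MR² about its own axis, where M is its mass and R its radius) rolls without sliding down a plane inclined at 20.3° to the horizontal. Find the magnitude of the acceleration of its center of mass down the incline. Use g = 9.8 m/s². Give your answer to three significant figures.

a ≈ 1.79 m/s²

Here I = 0.9MR², so the shape factor k = I/(MR²) = 0.9.
Along the incline Mg sinθ − f = Ma, and torque about the center fR = Iα = kMR²(a/R) gives f = kMa.
Eliminating f: Mg sinθ = (1+k)Ma, so a = g sinθ/(1+k) = 9.8 × sin20.3° / 1.9 ≈ 1.79 m/s².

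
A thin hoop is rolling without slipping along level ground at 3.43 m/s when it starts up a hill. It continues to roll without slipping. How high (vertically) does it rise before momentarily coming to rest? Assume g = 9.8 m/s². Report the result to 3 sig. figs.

h ≈ 1.20 m

Here I = MR², so the shape factor k = I/(MR²) = 1.
Rolling without slipping gives ω = v/R, so the total kinetic energy is ½Mv² + ½Iω² = ½(1+k)Mv² = Mv².
All of this converts to potential energy at the highest point: Mv₀² = Mgh.
Thus h = (1+k)v₀²/(2g) = 2 × 3.43² / (2 × 9.8) ≈ 1.20 m.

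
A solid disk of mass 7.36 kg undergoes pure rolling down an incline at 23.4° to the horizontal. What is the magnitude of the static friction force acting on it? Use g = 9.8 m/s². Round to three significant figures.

The moment of inertia is (1/2)MR², giving k ≡ I/(MR²) = 0.5.
Along the incline Mg sinθ − f = Ma, and torque about the center fR = Iα = kMR²(a/R) gives f = kMa.
Combining, a = g sinθ/(1+k) and f = kMa = kMg sinθ/(1+k).
f = 0.5 × 7.36 × 9.8 × sin23.4° / 1.5 ≈ 9.55 N.

f ≈ 9.55 N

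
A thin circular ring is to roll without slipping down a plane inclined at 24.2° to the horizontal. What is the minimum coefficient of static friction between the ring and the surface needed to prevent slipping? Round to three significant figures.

The moment of inertia is MR², giving k ≡ I/(MR²) = 1.
Newton's second law down the slope: Mg sinθ − f = Ma. The torque equation fR = Iα (with α = a/R) gives f = kMa.
These give a = g sinθ/(1+k) and the required friction f = kMg sinθ/(1+k).
With N = Mg cosθ, the no-slip condition f ≤ μN gives μ_min = f/N = k tanθ/(1+k).
μ_min = 1 × tan24.2° / 2 ≈ 0.225.

μ_min ≈ 0.225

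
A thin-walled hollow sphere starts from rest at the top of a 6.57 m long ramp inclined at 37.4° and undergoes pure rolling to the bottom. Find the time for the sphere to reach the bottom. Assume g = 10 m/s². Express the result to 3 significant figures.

Here I = (2/3)MR², so the shape factor k = I/(MR²) = 2/3.
Newton's second law down the slope: Mg sinθ − f = Ma. The torque equation fR = Iα (with α = a/R) gives f = kMa.
Hence a = g sinθ/(1+k) = 10×sin37.4°/1.667 = 3.644 m/s².
With constant a from rest, t = √(2L/a) = √(2·6.57/3.644) ≈ 1.90 s.

t ≈ 1.90 s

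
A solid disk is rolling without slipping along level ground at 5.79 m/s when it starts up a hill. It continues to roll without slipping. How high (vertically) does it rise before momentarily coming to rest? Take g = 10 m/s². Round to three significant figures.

For this body I = (1/2)MR², i.e. k = I/(MR²) = 0.5.
Since it rolls without slipping, ω = v/R and KE = ½Mv² + ½Iω² = ½(1+k)Mv² = (3/4)Mv².
All of this converts to potential energy at the highest point: (3/4)Mv₀² = Mgh.
Thus h = (1+k)v₀²/(2g) = 1.5 × 5.79² / (2 × 10) ≈ 2.51 m.

h ≈ 2.51 m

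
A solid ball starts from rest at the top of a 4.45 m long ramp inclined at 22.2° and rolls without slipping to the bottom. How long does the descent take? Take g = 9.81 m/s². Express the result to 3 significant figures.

The moment of inertia is (2/5)MR², giving k ≡ I/(MR²) = 0.4.
Newton's second law down the slope: Mg sinθ − f = Ma. The torque equation fR = Iα (with α = a/R) gives f = kMa.
Hence a = g sinθ/(1+k) = 9.81×sin22.2°/1.4 = 2.648 m/s².
With constant a from rest, t = √(2L/a) = √(2·4.45/2.648) ≈ 1.83 s.

t ≈ 1.83 s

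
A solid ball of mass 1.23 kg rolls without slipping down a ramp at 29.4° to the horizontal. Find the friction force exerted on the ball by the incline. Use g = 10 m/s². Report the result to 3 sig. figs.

Here I = (2/5)MR², so the shape factor k = I/(MR²) = 0.4.
Along the incline Mg sinθ − f = Ma, and torque about the center fR = Iα = kMR²(a/R) gives f = kMa.
Combining, a = g sinθ/(1+k) and f = kMa = kMg sinθ/(1+k).
f = 0.4 × 1.23 × 10 × sin29.4° / 1.4 ≈ 1.73 N.

f ≈ 1.73 N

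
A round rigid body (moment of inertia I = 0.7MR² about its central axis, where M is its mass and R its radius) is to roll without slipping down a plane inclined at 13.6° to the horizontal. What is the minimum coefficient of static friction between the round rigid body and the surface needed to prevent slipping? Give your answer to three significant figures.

μ_min ≈ 0.0996

The moment of inertia is 0.7MR², giving k ≡ I/(MR²) = 0.7.
Along the incline Mg sinθ − f = Ma, and torque about the center fR = Iα = kMR²(a/R) gives f = kMa.
These give a = g sinθ/(1+k) and the required friction f = kMg sinθ/(1+k).
The normal force is N = Mg cosθ, so μ_min = f/N = k tanθ/(1+k).
μ_min = 0.7 × tan13.6° / 1.7 ≈ 0.0996.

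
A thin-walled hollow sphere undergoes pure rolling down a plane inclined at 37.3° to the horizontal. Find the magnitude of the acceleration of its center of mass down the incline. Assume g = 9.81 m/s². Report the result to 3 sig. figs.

Here I = (2/3)MR², so the shape factor k = I/(MR²) = 2/3.
Translational: Mg sinθ − f = Ma. Rotational about the CM: fR = Iα = kMRa, so f = kMa.
Eliminating f: Mg sinθ = (1+k)Ma, so a = g sinθ/(1+k) = 9.81 × sin37.3° / 1.667 ≈ 3.57 m/s².

a ≈ 3.57 m/s²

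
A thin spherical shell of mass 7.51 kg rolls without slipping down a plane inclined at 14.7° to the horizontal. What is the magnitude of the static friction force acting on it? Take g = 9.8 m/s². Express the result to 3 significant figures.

f ≈ 7.47 N

With I = (2/3)MR², the ratio k = I/(MR²) is 2/3.
Newton's second law down the slope: Mg sinθ − f = Ma. The torque equation fR = Iα (with α = a/R) gives f = kMa.
Combining, a = g sinθ/(1+k) and f = kMa = kMg sinθ/(1+k).
f = (2/3) × 7.51 × 9.8 × sin14.7° / 1.667 ≈ 7.47 N.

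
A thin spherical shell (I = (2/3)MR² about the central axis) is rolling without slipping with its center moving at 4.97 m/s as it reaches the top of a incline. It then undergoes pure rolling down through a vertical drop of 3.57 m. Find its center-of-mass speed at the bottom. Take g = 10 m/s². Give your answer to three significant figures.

With I = (2/3)MR², the ratio k = I/(MR²) is 2/3.
Pure rolling means v = ωR; then KE = ½Mv² + ½I(v/R)² = ½(1+k)Mv² = (5/6)Mv².
Conserving energy between top and bottom: (5/6)Mv² = (5/6)Mv₀² + Mgh, hence v² = v₀² + 2gh/(1+k).
v = √(4.97² + 2×10×3.57/1.667) = √67.54 ≈ 8.22 m/s.

v ≈ 8.22 m/s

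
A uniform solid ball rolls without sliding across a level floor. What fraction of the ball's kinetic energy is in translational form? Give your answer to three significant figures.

Here I = (2/5)MR², so the shape factor k = I/(MR²) = 0.4.
Since ω = v/R, the translational part is ½Mv² and the rotational part is ½I(v/R)² = ½kMv²; the total is ½(1+k)Mv².
The translational fraction is therefore 1/(1+k) = 1/1.4 ≈ 0.714.

fraction ≈ 0.714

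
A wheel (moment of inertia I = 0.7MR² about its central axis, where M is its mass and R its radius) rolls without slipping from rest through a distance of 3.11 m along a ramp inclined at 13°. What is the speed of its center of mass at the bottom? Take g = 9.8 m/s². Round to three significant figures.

v ≈ 2.84 m/s

For this body I = 0.7MR², i.e. k = I/(MR²) = 0.7.
Rolling without slipping gives ω = v/R, so the total kinetic energy is ½Mv² + ½Iω² = ½(1+k)Mv² = (17/20)Mv².
The vertical drop is h = L sinθ = 3.11 × sin13° = 0.6996 m.
Setting Mgh = (17/20)Mv² gives v = √(2gh/(1+k)) = √(2·9.8·0.6996/1.7) ≈ 2.84 m/s.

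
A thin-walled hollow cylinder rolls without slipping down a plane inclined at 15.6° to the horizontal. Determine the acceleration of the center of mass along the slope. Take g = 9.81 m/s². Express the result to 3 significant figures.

The moment of inertia is MR², giving k ≡ I/(MR²) = 1.
Along the incline Mg sinθ − f = Ma, and torque about the center fR = Iα = kMR²(a/R) gives f = kMa.
Eliminating f: Mg sinθ = (1+k)Ma, so a = g sinθ/(1+k) = 9.81 × sin15.6° / 2 ≈ 1.32 m/s².

a ≈ 1.32 m/s²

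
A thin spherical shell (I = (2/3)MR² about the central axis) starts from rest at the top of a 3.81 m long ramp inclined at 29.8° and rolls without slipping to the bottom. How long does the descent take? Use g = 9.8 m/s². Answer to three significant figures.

For this body I = (2/3)MR², i.e. k = I/(MR²) = 2/3.
Along the incline Mg sinθ − f = Ma, and torque about the center fR = Iα = kMR²(a/R) gives f = kMa.
Hence a = g sinθ/(1+k) = 9.8×sin29.8°/1.667 = 2.922 m/s².
With constant a from rest, t = √(2L/a) = √(2·3.81/2.922) ≈ 1.61 s.

t ≈ 1.61 s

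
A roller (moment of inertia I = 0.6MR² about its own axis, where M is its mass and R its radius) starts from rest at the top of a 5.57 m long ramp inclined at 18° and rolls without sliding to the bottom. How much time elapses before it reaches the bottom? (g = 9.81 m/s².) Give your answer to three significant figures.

t ≈ 2.42 s

The moment of inertia is 0.6MR², giving k ≡ I/(MR²) = 0.6.
Along the incline Mg sinθ − f = Ma, and torque about the center fR = Iα = kMR²(a/R) gives f = kMa.
Hence a = g sinθ/(1+k) = 9.81×sin18°/1.6 = 1.895 m/s².
With constant a from rest, t = √(2L/a) = √(2·5.57/1.895) ≈ 2.42 s.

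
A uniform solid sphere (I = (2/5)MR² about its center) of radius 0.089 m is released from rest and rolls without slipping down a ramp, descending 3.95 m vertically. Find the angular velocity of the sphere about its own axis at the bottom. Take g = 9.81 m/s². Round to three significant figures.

ω ≈ 83.6 rad/s

The moment of inertia is (2/5)MR², giving k ≡ I/(MR²) = 0.4.
The rolling condition ω = v/R makes the rotational term ½I(v/R)² = ½kMv², so KE_total = ½(1+k)Mv² = (7/10)Mv².
Energy conservation Mgh = ½(1+k)Mv² gives v = √(2gh/(1+k)) = √(2 × 9.81 × 3.95 / 1.4) = 7.44 m/s.
The angular speed follows from ω = v/R = 7.44/0.089 ≈ 83.6 rad/s.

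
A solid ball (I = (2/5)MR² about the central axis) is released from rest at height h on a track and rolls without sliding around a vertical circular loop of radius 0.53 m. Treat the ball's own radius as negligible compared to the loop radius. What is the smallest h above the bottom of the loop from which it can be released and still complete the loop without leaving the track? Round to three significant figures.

With I = (2/5)MR², the ratio k = I/(MR²) is 0.4.
At the top, contact is just lost when gravity alone supplies the centripetal force: Mg = Mv_top²/r, i.e. v_top² = gr.
With ω = v/R, the kinetic energy at speed v is ½(1+k)Mv² = (7/10)Mv².
Energy conservation from release (height h) to the top (height 2r): Mgh = Mg(2r) + (7/10)M·gr.
Thus h_min = 2r + (1+k)r/2 = r(2 + 1.4/2) = 0.53 × 2.7 ≈ 1.43 m.

h_min ≈ 1.43 m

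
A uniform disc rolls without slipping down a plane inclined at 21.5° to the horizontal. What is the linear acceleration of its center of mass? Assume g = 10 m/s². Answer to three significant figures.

a ≈ 2.44 m/s²

The moment of inertia is (1/2)MR², giving k ≡ I/(MR²) = 0.5.
Translational: Mg sinθ − f = Ma. Rotational about the CM: fR = Iα = kMRa, so f = kMa.
Eliminating f: Mg sinθ = (1+k)Ma, so a = g sinθ/(1+k) = 10 × sin21.5° / 1.5 ≈ 2.44 m/s².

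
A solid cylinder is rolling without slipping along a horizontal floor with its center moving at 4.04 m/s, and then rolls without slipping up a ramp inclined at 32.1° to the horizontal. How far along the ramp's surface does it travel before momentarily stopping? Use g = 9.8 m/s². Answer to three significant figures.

The moment of inertia is (1/2)MR², giving k ≡ I/(MR²) = 0.5.
The rolling condition ω = v/R makes the rotational term ½I(v/R)² = ½kMv², so KE_total = ½(1+k)Mv² = (3/4)Mv².
Setting this equal to Mgh gives the vertical rise h = (1+k)v₀²/(2g) = 1.5×4.04²/(2×9.8) = 1.249 m.
Along the incline, d = h/sinθ = 1.249/sin32.1° ≈ 2.35 m.

d ≈ 2.35 m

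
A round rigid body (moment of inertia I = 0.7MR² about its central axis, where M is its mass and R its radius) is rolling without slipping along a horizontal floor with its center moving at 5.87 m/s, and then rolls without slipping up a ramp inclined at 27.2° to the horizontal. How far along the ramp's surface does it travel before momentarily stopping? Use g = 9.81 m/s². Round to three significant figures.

For this body I = 0.7MR², i.e. k = I/(MR²) = 0.7.
Rolling without slipping gives ω = v/R, so the total kinetic energy is ½Mv² + ½Iω² = ½(1+k)Mv² = (17/20)Mv².
Setting this equal to Mgh gives the vertical rise h = (1+k)v₀²/(2g) = 1.7×5.87²/(2×9.81) = 2.986 m.
The distance along the slope is d = h/sinθ = 2.986/sin27.2° ≈ 6.53 m.

d ≈ 6.53 m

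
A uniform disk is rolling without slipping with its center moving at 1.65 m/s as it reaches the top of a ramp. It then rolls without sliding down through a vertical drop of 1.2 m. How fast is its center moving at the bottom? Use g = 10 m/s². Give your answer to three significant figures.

The moment of inertia is (1/2)MR², giving k ≡ I/(MR²) = 0.5.
Since it rolls without slipping, ω = v/R and KE = ½Mv² + ½Iω² = ½(1+k)Mv² = (3/4)Mv².
Conserving energy between top and bottom: (3/4)Mv² = (3/4)Mv₀² + Mgh, hence v² = v₀² + 2gh/(1+k).
v = √(1.65² + 2×10×1.2/1.5) = √18.72 ≈ 4.33 m/s.

v ≈ 4.33 m/s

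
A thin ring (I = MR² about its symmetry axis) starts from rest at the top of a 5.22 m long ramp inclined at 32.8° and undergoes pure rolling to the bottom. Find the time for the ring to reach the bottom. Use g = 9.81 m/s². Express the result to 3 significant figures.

With I = MR², the ratio k = I/(MR²) is 1.
Newton's second law down the slope: Mg sinθ − f = Ma. The torque equation fR = Iα (with α = a/R) gives f = kMa.
Hence a = g sinθ/(1+k) = 9.81×sin32.8°/2 = 2.657 m/s².
With constant a from rest, t = √(2L/a) = √(2·5.22/2.657) ≈ 1.98 s.

t ≈ 1.98 s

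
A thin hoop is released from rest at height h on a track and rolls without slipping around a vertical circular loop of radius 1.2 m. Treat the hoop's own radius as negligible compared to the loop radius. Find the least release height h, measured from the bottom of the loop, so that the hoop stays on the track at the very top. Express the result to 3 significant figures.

h_min ≈ 3.60 m

Here I = MR², so the shape factor k = I/(MR²) = 1.
At the top, contact is just lost when gravity alone supplies the centripetal force: Mg = Mv_top²/r, i.e. v_top² = gr.
With ω = v/R, the kinetic energy at speed v is ½(1+k)Mv² = Mv².
Energy conservation from release (height h) to the top (height 2r): Mgh = Mg(2r) + M·gr.
Thus h_min = 2r + (1+k)r/2 = r(2 + 2/2) = 1.2 × 3 ≈ 3.60 m.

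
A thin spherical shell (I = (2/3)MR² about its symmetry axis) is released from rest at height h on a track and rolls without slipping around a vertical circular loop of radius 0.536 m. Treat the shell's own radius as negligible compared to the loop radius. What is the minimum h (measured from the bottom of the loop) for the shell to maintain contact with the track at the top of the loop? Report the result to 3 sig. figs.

For this body I = (2/3)MR², i.e. k = I/(MR²) = 2/3.
At the top, contact is just lost when gravity alone supplies the centripetal force: Mg = Mv_top²/r, i.e. v_top² = gr.
With ω = v/R, the kinetic energy at speed v is ½(1+k)Mv² = (5/6)Mv².
Energy conservation from release (height h) to the top (height 2r): Mgh = Mg(2r) + (5/6)M·gr.
Thus h_min = 2r + (1+k)r/2 = r(2 + 1.667/2) = 0.536 × 2.833 ≈ 1.52 m.

h_min ≈ 1.52 m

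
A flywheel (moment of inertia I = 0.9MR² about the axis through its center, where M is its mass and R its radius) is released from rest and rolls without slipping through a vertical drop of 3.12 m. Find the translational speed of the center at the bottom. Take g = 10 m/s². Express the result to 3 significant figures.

The moment of inertia is 0.9MR², giving k ≡ I/(MR²) = 0.9.
The rolling condition ω = v/R makes the rotational term ½I(v/R)² = ½kMv², so KE_total = ½(1+k)Mv² = (19/20)Mv².
Setting Mgh = (19/20)Mv² gives v = √(2gh/(1+k)) = √(2·10·3.12/1.9) ≈ 5.73 m/s.

v ≈ 5.73 m/s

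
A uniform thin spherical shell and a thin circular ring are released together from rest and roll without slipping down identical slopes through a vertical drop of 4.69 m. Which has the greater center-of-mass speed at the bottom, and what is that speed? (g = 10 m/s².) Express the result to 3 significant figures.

the uniform thin spherical shell, at v ≈ 7.50 m/s

For rolling without slipping, Mgh = ½(1+k)Mv² where k = I/(MR²), so v = √(2gh/(1+k)).
Uniform thin spherical shell: k = 2/3, giving v = √(2×10×4.69/1.667) = 7.502 m/s.
Thin circular ring: k = 1, giving v = √(2×10×4.69/2) = 6.848 m/s.
The smaller k wins: the uniform thin spherical shell, at ≈ 7.50 m/s.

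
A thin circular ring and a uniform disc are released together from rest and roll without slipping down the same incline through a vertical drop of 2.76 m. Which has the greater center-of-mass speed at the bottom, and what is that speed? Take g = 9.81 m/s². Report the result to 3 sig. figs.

For rolling without slipping, Mgh = ½(1+k)Mv² where k = I/(MR²), so v = √(2gh/(1+k)).
Thin circular ring: k = 1, giving v = √(2×9.81×2.76/2) = 5.203 m/s.
Uniform disc: k = 0.5, giving v = √(2×9.81×2.76/1.5) = 6.008 m/s.
The smaller k wins: the uniform disc, at ≈ 6.01 m/s.

the uniform disc, at v ≈ 6.01 m/s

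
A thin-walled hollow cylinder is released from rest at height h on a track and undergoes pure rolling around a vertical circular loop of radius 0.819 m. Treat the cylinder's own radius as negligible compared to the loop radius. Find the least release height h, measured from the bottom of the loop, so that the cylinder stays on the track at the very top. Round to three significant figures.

The moment of inertia is MR², giving k ≡ I/(MR²) = 1.
At the top, contact is just lost when gravity alone supplies the centripetal force: Mg = Mv_top²/r, i.e. v_top² = gr.
With ω = v/R, the kinetic energy at speed v is ½(1+k)Mv² = Mv².
Energy conservation from release (height h) to the top (height 2r): Mgh = Mg(2r) + M·gr.
Thus h_min = 2r + (1+k)r/2 = r(2 + 2/2) = 0.819 × 3 ≈ 2.46 m.

h_min ≈ 2.46 m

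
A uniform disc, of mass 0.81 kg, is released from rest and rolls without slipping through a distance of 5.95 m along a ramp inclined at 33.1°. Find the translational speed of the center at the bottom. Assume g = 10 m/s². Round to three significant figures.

The moment of inertia is (1/2)MR², giving k ≡ I/(MR²) = 0.5.
Rolling without slipping gives ω = v/R, so the total kinetic energy is ½Mv² + ½Iω² = ½(1+k)Mv² = (3/4)Mv².
The vertical drop is h = L sinθ = 5.95 × sin33.1° = 3.249 m.
Setting Mgh = (3/4)Mv² gives v = √(2gh/(1+k)) = √(2·10·3.249/1.5) ≈ 6.58 m/s.

v ≈ 6.58 m/s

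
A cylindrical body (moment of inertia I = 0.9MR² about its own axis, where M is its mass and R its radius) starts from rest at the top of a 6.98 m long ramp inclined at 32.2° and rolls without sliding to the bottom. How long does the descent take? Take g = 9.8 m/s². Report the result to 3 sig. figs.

With I = 0.9MR², the ratio k = I/(MR²) is 0.9.
Newton's second law down the slope: Mg sinθ − f = Ma. The torque equation fR = Iα (with α = a/R) gives f = kMa.
Hence a = g sinθ/(1+k) = 9.8×sin32.2°/1.9 = 2.749 m/s².
With constant a from rest, t = √(2L/a) = √(2·6.98/2.749) ≈ 2.25 s.

t ≈ 2.25 s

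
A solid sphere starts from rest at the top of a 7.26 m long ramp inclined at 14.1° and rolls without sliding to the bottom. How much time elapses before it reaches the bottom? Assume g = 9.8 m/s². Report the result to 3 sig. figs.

t ≈ 2.92 s

With I = (2/5)MR², the ratio k = I/(MR²) is 0.4.
Translational: Mg sinθ − f = Ma. Rotational about the CM: fR = Iα = kMRa, so f = kMa.
Hence a = g sinθ/(1+k) = 9.8×sin14.1°/1.4 = 1.705 m/s².
With constant a from rest, t = √(2L/a) = √(2·7.26/1.705) ≈ 2.92 s.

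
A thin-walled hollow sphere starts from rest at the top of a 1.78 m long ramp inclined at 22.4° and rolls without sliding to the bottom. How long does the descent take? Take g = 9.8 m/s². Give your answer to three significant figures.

For this body I = (2/3)MR², i.e. k = I/(MR²) = 2/3.
Translational: Mg sinθ − f = Ma. Rotational about the CM: fR = Iα = kMRa, so f = kMa.
Hence a = g sinθ/(1+k) = 9.8×sin22.4°/1.667 = 2.241 m/s².
With constant a from rest, t = √(2L/a) = √(2·1.78/2.241) ≈ 1.26 s.

t ≈ 1.26 s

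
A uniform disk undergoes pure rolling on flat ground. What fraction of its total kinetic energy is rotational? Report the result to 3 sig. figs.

The moment of inertia is (1/2)MR², giving k ≡ I/(MR²) = 0.5.
With ω = v/R, KE_trans = ½Mv² and KE_rot = ½Iω² = ½kMv², so KE_total = ½(1+k)Mv².
The rotational fraction is therefore k/(1+k) = 0.5/1.5 ≈ 0.333.

fraction ≈ 0.333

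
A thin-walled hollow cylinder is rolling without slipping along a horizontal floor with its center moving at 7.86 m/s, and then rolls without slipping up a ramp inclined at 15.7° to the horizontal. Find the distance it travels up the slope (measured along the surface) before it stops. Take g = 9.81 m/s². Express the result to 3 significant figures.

Here I = MR², so the shape factor k = I/(MR²) = 1.
The rolling condition ω = v/R makes the rotational term ½I(v/R)² = ½kMv², so KE_total = ½(1+k)Mv² = Mv².
Setting this equal to Mgh gives the vertical rise h = (1+k)v₀²/(2g) = 2×7.86²/(2×9.81) = 6.298 m.
Along the incline, d = h/sinθ = 6.298/sin15.7° ≈ 23.3 m.

d ≈ 23.3 m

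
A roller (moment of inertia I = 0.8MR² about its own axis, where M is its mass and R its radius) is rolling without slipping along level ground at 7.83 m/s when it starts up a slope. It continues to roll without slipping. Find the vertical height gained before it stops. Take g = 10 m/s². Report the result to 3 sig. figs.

h ≈ 5.52 m

Here I = 0.8MR², so the shape factor k = I/(MR²) = 0.8.
Pure rolling means v = ωR; then KE = ½Mv² + ½I(v/R)² = ½(1+k)Mv² = (9/10)Mv².
At the top the kinetic energy is zero, so (9/10)Mv₀² = Mgh.
Thus h = (1+k)v₀²/(2g) = 1.8 × 7.83² / (2 × 10) ≈ 5.52 m.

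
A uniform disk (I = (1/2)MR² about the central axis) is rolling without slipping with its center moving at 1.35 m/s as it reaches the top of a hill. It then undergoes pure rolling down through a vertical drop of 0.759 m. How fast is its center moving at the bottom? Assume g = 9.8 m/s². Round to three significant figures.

v ≈ 3.43 m/s

With I = (1/2)MR², the ratio k = I/(MR²) is 0.5.
Since it rolls without slipping, ω = v/R and KE = ½Mv² + ½Iω² = ½(1+k)Mv² = (3/4)Mv².
Conserving energy between top and bottom: (3/4)Mv² = (3/4)Mv₀² + Mgh, hence v² = v₀² + 2gh/(1+k).
v = √(1.35² + 2×9.8×0.759/1.5) = √11.74 ≈ 3.43 m/s.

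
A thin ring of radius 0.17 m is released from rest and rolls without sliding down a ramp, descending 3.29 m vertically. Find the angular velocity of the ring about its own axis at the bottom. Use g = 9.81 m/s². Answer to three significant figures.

ω ≈ 33.4 rad/s

Here I = MR², so the shape factor k = I/(MR²) = 1.
Pure rolling means v = ωR; then KE = ½Mv² + ½I(v/R)² = ½(1+k)Mv² = Mv².
Energy conservation Mgh = ½(1+k)Mv² gives v = √(2gh/(1+k)) = √(2 × 9.81 × 3.29 / 2) = 5.681 m/s.
The angular speed follows from ω = v/R = 5.681/0.17 ≈ 33.4 rad/s.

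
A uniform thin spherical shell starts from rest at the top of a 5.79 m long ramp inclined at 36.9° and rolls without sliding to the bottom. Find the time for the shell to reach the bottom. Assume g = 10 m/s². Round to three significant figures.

t ≈ 1.79 s

The moment of inertia is (2/3)MR², giving k ≡ I/(MR²) = 2/3.
Translational: Mg sinθ − f = Ma. Rotational about the CM: fR = Iα = kMRa, so f = kMa.
Hence a = g sinθ/(1+k) = 10×sin36.9°/1.667 = 3.603 m/s².
Starting from rest, L = ½at², so t = √(2L/a) = √(2×5.79/3.603) ≈ 1.79 s.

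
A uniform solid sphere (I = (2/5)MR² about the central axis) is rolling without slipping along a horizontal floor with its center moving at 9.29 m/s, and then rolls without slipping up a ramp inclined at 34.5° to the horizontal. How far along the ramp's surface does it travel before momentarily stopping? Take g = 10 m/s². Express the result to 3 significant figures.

d ≈ 10.7 m

With I = (2/5)MR², the ratio k = I/(MR²) is 0.4.
Pure rolling means v = ωR; then KE = ½Mv² + ½I(v/R)² = ½(1+k)Mv² = (7/10)Mv².
Setting this equal to Mgh gives the vertical rise h = (1+k)v₀²/(2g) = 1.4×9.29²/(2×10) = 6.041 m.
The distance along the slope is d = h/sinθ = 6.041/sin34.5° ≈ 10.7 m.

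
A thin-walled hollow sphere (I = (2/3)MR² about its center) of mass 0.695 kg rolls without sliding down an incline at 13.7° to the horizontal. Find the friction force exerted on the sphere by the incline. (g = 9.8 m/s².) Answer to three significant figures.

f ≈ 0.645 N

The moment of inertia is (2/3)MR², giving k ≡ I/(MR²) = 2/3.
Translational: Mg sinθ − f = Ma. Rotational about the CM: fR = Iα = kMRa, so f = kMa.
Combining, a = g sinθ/(1+k) and f = kMa = kMg sinθ/(1+k).
f = (2/3) × 0.695 × 9.8 × sin13.7° / 1.667 ≈ 0.645 N.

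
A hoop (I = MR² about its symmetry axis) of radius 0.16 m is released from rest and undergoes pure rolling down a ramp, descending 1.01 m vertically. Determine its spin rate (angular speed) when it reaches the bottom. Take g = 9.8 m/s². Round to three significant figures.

ω ≈ 19.7 rad/s

For this body I = MR², i.e. k = I/(MR²) = 1.
The rolling condition ω = v/R makes the rotational term ½I(v/R)² = ½kMv², so KE_total = ½(1+k)Mv² = Mv².
Energy conservation Mgh = ½(1+k)Mv² gives v = √(2gh/(1+k)) = √(2 × 9.8 × 1.01 / 2) = 3.146 m/s.
Then ω = v/R = 3.146 / 0.16 ≈ 19.7 rad/s.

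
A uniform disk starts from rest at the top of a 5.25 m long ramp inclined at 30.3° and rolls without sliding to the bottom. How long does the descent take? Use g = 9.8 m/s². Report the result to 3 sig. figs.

Here I = (1/2)MR², so the shape factor k = I/(MR²) = 0.5.
Newton's second law down the slope: Mg sinθ − f = Ma. The torque equation fR = Iα (with α = a/R) gives f = kMa.
Hence a = g sinθ/(1+k) = 9.8×sin30.3°/1.5 = 3.296 m/s².
Starting from rest, L = ½at², so t = √(2L/a) = √(2×5.25/3.296) ≈ 1.78 s.

t ≈ 1.78 s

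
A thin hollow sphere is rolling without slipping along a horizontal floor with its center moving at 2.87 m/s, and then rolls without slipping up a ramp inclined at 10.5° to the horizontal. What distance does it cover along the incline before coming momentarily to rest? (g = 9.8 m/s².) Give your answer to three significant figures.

For this body I = (2/3)MR², i.e. k = I/(MR²) = 2/3.
The rolling condition ω = v/R makes the rotational term ½I(v/R)² = ½kMv², so KE_total = ½(1+k)Mv² = (5/6)Mv².
Setting this equal to Mgh gives the vertical rise h = (1+k)v₀²/(2g) = 1.667×2.87²/(2×9.8) = 0.7004 m.
Along the incline, d = h/sinθ = 0.7004/sin10.5° ≈ 3.84 m.

d ≈ 3.84 m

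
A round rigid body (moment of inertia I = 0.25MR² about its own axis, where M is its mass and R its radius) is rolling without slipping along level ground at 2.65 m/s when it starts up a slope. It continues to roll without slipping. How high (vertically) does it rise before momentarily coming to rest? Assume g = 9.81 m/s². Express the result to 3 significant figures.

Here I = 0.25MR², so the shape factor k = I/(MR²) = 0.25.
Pure rolling means v = ωR; then KE = ½Mv² + ½I(v/R)² = ½(1+k)Mv² = (5/8)Mv².
At the top the kinetic energy is zero, so (5/8)Mv₀² = Mgh.
Thus h = (1+k)v₀²/(2g) = 1.25 × 2.65² / (2 × 9.81) ≈ 0.447 m.

h ≈ 0.447 m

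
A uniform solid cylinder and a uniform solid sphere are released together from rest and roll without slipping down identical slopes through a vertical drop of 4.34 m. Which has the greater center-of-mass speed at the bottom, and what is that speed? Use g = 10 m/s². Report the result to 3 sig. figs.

the uniform solid sphere, at v ≈ 7.87 m/s

For rolling without slipping, Mgh = ½(1+k)Mv² where k = I/(MR²), so v = √(2gh/(1+k)).
Uniform solid cylinder: k = 0.5, giving v = √(2×10×4.34/1.5) = 7.607 m/s.
Uniform solid sphere: k = 0.4, giving v = √(2×10×4.34/1.4) = 7.874 m/s.
The smaller k wins: the uniform solid sphere, at ≈ 7.87 m/s.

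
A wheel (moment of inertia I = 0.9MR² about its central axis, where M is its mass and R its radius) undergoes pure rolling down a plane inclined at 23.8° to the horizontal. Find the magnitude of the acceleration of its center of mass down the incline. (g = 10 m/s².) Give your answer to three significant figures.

a ≈ 2.12 m/s²

For this body I = 0.9MR², i.e. k = I/(MR²) = 0.9.
Along the incline Mg sinθ − f = Ma, and torque about the center fR = Iα = kMR²(a/R) gives f = kMa.
Eliminating f: Mg sinθ = (1+k)Ma, so a = g sinθ/(1+k) = 10 × sin23.8° / 1.9 ≈ 2.12 m/s².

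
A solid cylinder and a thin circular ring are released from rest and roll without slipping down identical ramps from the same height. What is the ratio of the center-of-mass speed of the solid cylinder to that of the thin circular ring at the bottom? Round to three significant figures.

v_ratio ≈ 1.15

Each satisfies Mgh = ½(1+k)Mv² with k = I/(MR²), so v ∝ 1/√(1+k).
For the solid cylinder k = 0.5; for the thin circular ring k = 1.
v₁/v₂ = √((1+k₂)/(1+k₁)) = √(2/1.5) ≈ 1.15.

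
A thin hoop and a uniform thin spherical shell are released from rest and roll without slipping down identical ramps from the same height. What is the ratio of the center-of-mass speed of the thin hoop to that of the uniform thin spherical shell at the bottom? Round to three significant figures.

Each satisfies Mgh = ½(1+k)Mv² with k = I/(MR²), so v ∝ 1/√(1+k).
For the thin hoop k = 1; for the uniform thin spherical shell k = 2/3.
v₁/v₂ = √((1+k₂)/(1+k₁)) = √(1.667/2) ≈ 0.913.

v_ratio ≈ 0.913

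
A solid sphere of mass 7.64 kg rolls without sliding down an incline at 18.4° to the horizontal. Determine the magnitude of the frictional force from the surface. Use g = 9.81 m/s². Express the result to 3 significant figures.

With I = (2/5)MR², the ratio k = I/(MR²) is 0.4.
Translational: Mg sinθ − f = Ma. Rotational about the CM: fR = Iα = kMRa, so f = kMa.
Combining, a = g sinθ/(1+k) and f = kMa = kMg sinθ/(1+k).
f = 0.4 × 7.64 × 9.81 × sin18.4° / 1.4 ≈ 6.76 N.

f ≈ 6.76 N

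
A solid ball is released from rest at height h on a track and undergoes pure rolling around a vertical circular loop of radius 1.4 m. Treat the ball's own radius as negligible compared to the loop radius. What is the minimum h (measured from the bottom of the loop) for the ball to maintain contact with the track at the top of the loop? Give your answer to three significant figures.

h_min ≈ 3.78 m

Here I = (2/5)MR², so the shape factor k = I/(MR²) = 0.4.
At the top of the loop, the minimum-contact condition is Mg = Mv_top²/r, so v_top² = gr.
With ω = v/R, the kinetic energy at speed v is ½(1+k)Mv² = (7/10)Mv².
Energy conservation from release (height h) to the top (height 2r): Mgh = Mg(2r) + (7/10)M·gr.
Thus h_min = 2r + (1+k)r/2 = r(2 + 1.4/2) = 1.4 × 2.7 ≈ 3.78 m.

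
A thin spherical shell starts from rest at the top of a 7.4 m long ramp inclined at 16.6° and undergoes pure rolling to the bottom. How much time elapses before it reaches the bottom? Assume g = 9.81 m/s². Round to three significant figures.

For this body I = (2/3)MR², i.e. k = I/(MR²) = 2/3.
Newton's second law down the slope: Mg sinθ − f = Ma. The torque equation fR = Iα (with α = a/R) gives f = kMa.
Hence a = g sinθ/(1+k) = 9.81×sin16.6°/1.667 = 1.682 m/s².
Starting from rest, L = ½at², so t = √(2L/a) = √(2×7.4/1.682) ≈ 2.97 s.

t ≈ 2.97 s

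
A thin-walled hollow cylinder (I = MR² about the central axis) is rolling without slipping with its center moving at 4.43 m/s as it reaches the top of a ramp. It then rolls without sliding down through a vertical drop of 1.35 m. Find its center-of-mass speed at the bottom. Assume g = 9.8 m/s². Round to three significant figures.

The moment of inertia is MR², giving k ≡ I/(MR²) = 1.
Pure rolling means v = ωR; then KE = ½Mv² + ½I(v/R)² = ½(1+k)Mv² = Mv².
Conserving energy between top and bottom: Mv² = Mv₀² + Mgh, hence v² = v₀² + 2gh/(1+k).
v = √(4.43² + 2×9.8×1.35/2) = √32.85 ≈ 5.73 m/s.

v ≈ 5.73 m/s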